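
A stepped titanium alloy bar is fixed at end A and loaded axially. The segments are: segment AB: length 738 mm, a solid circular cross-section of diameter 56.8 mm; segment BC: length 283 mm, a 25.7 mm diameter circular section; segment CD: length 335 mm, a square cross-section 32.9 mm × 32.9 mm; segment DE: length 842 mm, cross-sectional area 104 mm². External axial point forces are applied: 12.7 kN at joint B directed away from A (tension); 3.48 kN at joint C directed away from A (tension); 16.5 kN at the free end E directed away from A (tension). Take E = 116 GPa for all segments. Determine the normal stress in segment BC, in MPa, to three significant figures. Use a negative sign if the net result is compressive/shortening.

Internal axial forces (sectioning from the free end, tension +): N_DE = 16.5 kN, N_CD = 16.5 kN, N_BC = 19.98 kN, N_AB = 32.68 kN.
A_BC = 518.7 mm².
σ_BC = N_BC/A_BC = 19980/518.7 = 38.52 MPa.

38.5 MPa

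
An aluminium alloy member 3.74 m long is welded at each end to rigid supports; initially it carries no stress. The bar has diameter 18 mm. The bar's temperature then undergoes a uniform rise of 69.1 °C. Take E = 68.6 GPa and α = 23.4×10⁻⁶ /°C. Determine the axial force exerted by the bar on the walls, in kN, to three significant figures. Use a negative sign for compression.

-28.2 kN

Free thermal expansion αLΔT = 23.4e-6 · 3740 · 69.1 = 6.047 mm.
The walls impose strain ε = −(6.047)/3740 = -1.6169e-03; σ = Eε = 68600 · -1.6169e-03 = -110.9 MPa.
Wall reaction R = σ·A = -110.9·254.5 = -28230 N = -28.23 kN.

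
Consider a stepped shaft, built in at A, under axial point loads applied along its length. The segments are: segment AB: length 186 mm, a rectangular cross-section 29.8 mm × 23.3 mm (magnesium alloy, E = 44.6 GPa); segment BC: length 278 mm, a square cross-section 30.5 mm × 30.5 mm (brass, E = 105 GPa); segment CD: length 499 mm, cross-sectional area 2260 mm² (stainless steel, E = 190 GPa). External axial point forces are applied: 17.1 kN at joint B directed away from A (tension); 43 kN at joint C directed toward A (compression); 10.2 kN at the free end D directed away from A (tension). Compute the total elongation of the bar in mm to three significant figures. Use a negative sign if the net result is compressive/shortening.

Internal axial forces (sectioning from the free end, tension +): N_CD = 10.2 kN, N_BC = -32.8 kN, N_AB = -15.7 kN.
A_AB = 694.3 mm².
A_BC = 930.2 mm².
δ_AB = -15700·186/(694.3·44600) = -0.0943 mm
δ_BC = -32800·278/(930.2·105000) = -0.09335 mm
δ_CD = 10200·499/(2260·190000) = 0.01185 mm
δ = Σδ_i = -0.1758 mm.

-0.176 mm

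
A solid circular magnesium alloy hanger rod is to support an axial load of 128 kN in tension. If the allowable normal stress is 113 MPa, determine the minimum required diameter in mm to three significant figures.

38.0 mm

Required area A ≥ P/σ_allow = 128000/113 = 1133 mm².
For a solid circular section, d ≥ √(4A/π) = 37.98 mm.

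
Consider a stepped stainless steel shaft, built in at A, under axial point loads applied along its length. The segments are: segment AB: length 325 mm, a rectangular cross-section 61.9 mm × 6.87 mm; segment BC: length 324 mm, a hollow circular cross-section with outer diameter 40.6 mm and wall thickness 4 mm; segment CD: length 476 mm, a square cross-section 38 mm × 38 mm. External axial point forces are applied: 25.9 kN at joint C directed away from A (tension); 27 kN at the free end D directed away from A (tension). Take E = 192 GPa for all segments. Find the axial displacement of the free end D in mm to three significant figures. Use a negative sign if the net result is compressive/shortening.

Internal axial forces (sectioning from the free end, tension +): N_CD = 27 kN, N_BC = 52.9 kN, N_AB = 52.9 kN.
A_AB = 425.3 mm².
A_BC = 459.9 mm².
A_CD = 1444 mm².
δ_AB = 52900·325/(425.3·192000) = 0.2106 mm
δ_BC = 52900·324/(459.9·192000) = 0.1941 mm
δ_CD = 27000·476/(1444·192000) = 0.04636 mm
δ = Σδ_i = 0.451 mm.

0.451 mm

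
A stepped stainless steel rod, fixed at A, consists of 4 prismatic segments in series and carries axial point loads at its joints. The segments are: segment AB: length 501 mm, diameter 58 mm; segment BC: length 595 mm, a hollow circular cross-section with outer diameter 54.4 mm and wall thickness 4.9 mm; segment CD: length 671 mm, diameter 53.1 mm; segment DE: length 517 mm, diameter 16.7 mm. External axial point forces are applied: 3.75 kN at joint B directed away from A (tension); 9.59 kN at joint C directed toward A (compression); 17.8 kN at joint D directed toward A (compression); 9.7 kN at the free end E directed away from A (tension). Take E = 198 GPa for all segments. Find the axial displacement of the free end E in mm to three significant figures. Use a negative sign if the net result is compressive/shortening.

0.0201 mm

Internal axial forces (sectioning from the free end, tension +): N_DE = 9.7 kN, N_CD = -8.1 kN, N_BC = -17.69 kN, N_AB = -13.94 kN.
A_AB = 2642 mm².
A_BC = 762 mm².
A_CD = 2215 mm².
A_DE = 219 mm².
δ_AB = -13940·501/(2642·198000) = -0.01335 mm
δ_BC = -17690·595/(762·198000) = -0.06976 mm
δ_CD = -8100·671/(2215·198000) = -0.0124 mm
δ_DE = 9700·517/(219·198000) = 0.1156 mm
δ = Σδ_i = 0.02012 mm.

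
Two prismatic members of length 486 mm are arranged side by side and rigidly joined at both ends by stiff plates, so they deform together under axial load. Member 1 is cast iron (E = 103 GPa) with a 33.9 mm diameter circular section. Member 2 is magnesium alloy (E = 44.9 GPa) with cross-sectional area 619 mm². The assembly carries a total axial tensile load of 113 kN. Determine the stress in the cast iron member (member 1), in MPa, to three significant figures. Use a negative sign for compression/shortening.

A_1 = 902.6 mm².
Equal strain + equilibrium ⇒ each member carries load in proportion to AE: A₁E₁ = 92970000 N, A₂E₂ = 27790000 N, ΣAE = 120800000 N.
σ₁ = P·E₁/ΣAE = 113000·103000/120800000 = 96.38 MPa.

96.4 MPa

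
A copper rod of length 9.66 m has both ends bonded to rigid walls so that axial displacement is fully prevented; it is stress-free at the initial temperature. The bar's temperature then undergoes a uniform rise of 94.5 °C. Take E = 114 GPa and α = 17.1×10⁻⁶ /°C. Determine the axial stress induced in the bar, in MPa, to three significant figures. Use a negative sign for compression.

-184 MPa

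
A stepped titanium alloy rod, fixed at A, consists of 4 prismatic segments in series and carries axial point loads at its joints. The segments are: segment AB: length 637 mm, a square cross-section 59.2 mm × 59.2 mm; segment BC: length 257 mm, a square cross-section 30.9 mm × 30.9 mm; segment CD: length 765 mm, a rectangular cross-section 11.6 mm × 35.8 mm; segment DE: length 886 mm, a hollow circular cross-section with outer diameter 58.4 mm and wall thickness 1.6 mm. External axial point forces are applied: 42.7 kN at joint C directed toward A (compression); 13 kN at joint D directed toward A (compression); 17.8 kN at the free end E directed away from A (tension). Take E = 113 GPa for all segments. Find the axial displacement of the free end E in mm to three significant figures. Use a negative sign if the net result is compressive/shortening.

Internal axial forces (sectioning from the free end, tension +): N_DE = 17.8 kN, N_CD = 4.8 kN, N_BC = -37.9 kN, N_AB = -37.9 kN.
A_AB = 3505 mm².
A_BC = 954.8 mm².
A_CD = 415.3 mm².
A_DE = 285.5 mm².
δ_AB = -37900·637/(3505·113000) = -0.06096 mm
δ_BC = -37900·257/(954.8·113000) = -0.09028 mm
δ_CD = 4800·765/(415.3·113000) = 0.07825 mm
δ_DE = 17800·886/(285.5·113000) = 0.4888 mm
δ = Σδ_i = 0.4158 mm.

0.416 mm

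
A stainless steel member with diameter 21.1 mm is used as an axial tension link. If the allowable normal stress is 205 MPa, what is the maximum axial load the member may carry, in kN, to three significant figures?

A = 349.7 mm².
P_max = σ_allow · A = 205 · 349.7 = 71680 N = 71.68 kN.

71.7 kN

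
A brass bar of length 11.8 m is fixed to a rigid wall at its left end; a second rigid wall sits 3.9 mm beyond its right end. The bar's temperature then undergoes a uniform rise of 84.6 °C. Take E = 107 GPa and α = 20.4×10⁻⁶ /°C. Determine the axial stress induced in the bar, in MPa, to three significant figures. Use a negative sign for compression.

Free thermal expansion αLΔT = 20.4e-6 · 11800 · 84.6 = 20.36 mm.
The walls engage after the gap closes; constrained expansion = 20.36 − 3.9 = 16.46 mm.
The walls impose strain ε = −(16.46)/11800 = -1.3953e-03; σ = Eε = 107000 · -1.3953e-03 = -149.3 MPa.

-149 MPa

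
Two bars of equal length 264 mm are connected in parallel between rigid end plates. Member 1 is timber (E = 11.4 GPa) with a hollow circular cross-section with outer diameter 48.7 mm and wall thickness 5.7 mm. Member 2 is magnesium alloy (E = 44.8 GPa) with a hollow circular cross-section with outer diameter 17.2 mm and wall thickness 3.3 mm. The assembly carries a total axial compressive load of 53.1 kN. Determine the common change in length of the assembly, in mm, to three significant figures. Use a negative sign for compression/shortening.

-0.920 mm

A_1 = 770 mm².
A_2 = 144.1 mm².
Equal strain + equilibrium ⇒ each member carries load in proportion to AE: A₁E₁ = 8778000 N, A₂E₂ = 6456000 N, ΣAE = 15230000 N.
δ = PL/ΣAE = -53100·264/15230000 = -0.9202 mm.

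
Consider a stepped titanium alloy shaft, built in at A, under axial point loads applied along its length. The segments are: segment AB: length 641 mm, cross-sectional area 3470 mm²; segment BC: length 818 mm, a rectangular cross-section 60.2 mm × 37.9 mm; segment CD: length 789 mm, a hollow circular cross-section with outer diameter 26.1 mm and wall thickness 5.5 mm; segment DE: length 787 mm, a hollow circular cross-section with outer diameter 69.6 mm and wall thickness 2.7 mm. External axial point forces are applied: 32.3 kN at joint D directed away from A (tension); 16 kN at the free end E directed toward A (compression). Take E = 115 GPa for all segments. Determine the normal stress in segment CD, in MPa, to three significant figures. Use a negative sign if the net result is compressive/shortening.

Internal axial forces (sectioning from the free end, tension +): N_DE = -16 kN, N_CD = 16.3 kN, N_BC = 16.3 kN, N_AB = 16.3 kN.
A_CD = 355.9 mm².
σ_CD = N_CD/A_CD = 16300/355.9 = 45.79 MPa.

45.8 MPa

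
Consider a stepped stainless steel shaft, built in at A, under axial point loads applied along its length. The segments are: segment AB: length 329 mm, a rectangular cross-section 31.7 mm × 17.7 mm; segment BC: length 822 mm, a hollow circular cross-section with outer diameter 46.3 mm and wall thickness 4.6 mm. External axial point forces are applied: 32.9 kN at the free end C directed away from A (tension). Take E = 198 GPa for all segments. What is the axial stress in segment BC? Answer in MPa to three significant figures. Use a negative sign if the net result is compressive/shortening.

Internal axial forces (sectioning from the free end, tension +): N_BC = 32.9 kN, N_AB = 32.9 kN.
A_BC = 602.6 mm².
σ_BC = N_BC/A_BC = 32900/602.6 = 54.59 MPa.

54.6 MPa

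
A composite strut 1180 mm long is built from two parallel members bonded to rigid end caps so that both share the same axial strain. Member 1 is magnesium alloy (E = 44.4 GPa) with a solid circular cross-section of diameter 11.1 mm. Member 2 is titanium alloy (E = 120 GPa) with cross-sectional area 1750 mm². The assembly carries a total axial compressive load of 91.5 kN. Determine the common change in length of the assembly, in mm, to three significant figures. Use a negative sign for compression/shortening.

-0.504 mm

A_1 = 96.77 mm².
Equal strain + equilibrium ⇒ each member carries load in proportion to AE: A₁E₁ = 4297000 N, A₂E₂ = 210000000 N, ΣAE = 214300000 N.
δ = PL/ΣAE = -91500·1180/214300000 = -0.5038 mm.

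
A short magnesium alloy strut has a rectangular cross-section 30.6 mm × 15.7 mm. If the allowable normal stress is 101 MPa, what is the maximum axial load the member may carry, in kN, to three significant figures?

48.5 kN

A = 480.4 mm².
P_max = σ_allow · A = 101 · 480.4 = 48520 N = 48.52 kN.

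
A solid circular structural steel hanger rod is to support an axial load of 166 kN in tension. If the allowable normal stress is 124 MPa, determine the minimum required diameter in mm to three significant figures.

41.3 mm

Required area A ≥ P/σ_allow = 166000/124 = 1339 mm².
For a solid circular section, d ≥ √(4A/π) = 41.29 mm.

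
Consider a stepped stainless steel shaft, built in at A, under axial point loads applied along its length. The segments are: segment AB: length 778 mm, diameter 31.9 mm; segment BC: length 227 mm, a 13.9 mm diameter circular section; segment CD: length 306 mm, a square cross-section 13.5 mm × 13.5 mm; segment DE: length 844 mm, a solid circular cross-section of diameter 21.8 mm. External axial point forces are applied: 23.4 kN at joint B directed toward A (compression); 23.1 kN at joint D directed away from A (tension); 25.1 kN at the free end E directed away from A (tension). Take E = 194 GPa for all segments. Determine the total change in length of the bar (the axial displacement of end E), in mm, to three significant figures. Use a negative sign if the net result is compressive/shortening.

1.21 mm

Internal axial forces (sectioning from the free end, tension +): N_DE = 25.1 kN, N_CD = 48.2 kN, N_BC = 48.2 kN, N_AB = 24.8 kN.
A_AB = 799.2 mm².
A_BC = 151.7 mm².
A_CD = 182.2 mm².
A_DE = 373.3 mm².
δ_AB = 24800·778/(799.2·194000) = 0.1244 mm
δ_BC = 48200·227/(151.7·194000) = 0.3717 mm
δ_CD = 48200·306/(182.2·194000) = 0.4172 mm
δ_DE = 25100·844/(373.3·194000) = 0.2926 mm
δ = Σδ_i = 1.206 mm.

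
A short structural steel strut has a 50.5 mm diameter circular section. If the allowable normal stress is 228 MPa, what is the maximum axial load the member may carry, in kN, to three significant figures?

A = 2003 mm².
P_max = σ_allow · A = 228 · 2003 = 456700 N = 456.7 kN.

457 kN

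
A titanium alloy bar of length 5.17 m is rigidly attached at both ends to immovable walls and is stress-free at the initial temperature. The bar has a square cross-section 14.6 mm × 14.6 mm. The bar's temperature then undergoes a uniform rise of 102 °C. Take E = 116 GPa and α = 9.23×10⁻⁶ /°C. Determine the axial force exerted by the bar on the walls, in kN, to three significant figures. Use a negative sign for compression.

Free thermal expansion αLΔT = 9.23e-6 · 5170 · 102 = 4.867 mm.
The walls impose strain ε = −(4.867)/5170 = -9.4146e-04; σ = Eε = 116000 · -9.4146e-04 = -109.2 MPa.
Wall reaction R = σ·A = -109.2·213.2 = -23280 N = -23.28 kN.

-23.3 kN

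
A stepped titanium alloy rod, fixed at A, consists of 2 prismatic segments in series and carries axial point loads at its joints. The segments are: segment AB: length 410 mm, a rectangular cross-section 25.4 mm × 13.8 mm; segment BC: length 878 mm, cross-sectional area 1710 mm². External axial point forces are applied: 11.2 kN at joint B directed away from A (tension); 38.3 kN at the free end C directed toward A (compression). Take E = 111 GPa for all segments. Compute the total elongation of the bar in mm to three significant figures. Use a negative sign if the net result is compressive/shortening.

-0.463 mm

Internal axial forces (sectioning from the free end, tension +): N_BC = -38.3 kN, N_AB = -27.1 kN.
A_AB = 350.5 mm².
δ_AB = -27100·410/(350.5·111000) = -0.2856 mm
δ_BC = -38300·878/(1710·111000) = -0.1772 mm
δ = Σδ_i = -0.4627 mm.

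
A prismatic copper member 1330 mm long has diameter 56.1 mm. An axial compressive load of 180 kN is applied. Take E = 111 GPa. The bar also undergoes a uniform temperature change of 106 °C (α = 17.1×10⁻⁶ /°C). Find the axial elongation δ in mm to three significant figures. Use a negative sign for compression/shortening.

1.54 mm

A = 2472 mm².
δ_mech = NL/(AE) = -180000·1330/(2472·111000) = -0.8725 mm.
δ_thermal = αLΔT = 17.1e-6·1330·106 = 2.411 mm.
δ = δ_mech + δ_thermal = 1.538 mm.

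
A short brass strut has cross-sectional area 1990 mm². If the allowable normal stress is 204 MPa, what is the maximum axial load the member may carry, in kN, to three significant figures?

P_max = σ_allow · A = 204 · 1990 = 406000 N = 406 kN.

406 kN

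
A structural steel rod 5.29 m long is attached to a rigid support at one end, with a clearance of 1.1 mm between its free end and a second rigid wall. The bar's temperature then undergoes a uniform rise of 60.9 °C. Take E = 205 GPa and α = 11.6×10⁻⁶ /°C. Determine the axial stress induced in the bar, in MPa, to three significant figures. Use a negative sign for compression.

Free thermal expansion αLΔT = 11.6e-6 · 5290 · 60.9 = 3.737 mm.
The walls engage after the gap closes; constrained expansion = 3.737 − 1.1 = 2.637 mm.
The walls impose strain ε = −(2.637)/5290 = -4.9850e-04; σ = Eε = 205000 · -4.9850e-04 = -102.2 MPa.

-102 MPa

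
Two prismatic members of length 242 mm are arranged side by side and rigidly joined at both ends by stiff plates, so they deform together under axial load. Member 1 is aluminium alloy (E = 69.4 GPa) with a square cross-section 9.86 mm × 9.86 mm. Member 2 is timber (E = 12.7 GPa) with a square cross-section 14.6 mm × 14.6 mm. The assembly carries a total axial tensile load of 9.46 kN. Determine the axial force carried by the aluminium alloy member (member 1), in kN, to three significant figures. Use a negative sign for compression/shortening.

6.75 kN

A_1 = 97.22 mm².
A_2 = 213.2 mm².
Equal strain + equilibrium ⇒ each member carries load in proportion to AE: A₁E₁ = 6747000 N, A₂E₂ = 2707000 N, ΣAE = 9454000 N.
F₁ = P·A₁E₁/ΣAE = 9460·6747000/9454000 = 6751 N.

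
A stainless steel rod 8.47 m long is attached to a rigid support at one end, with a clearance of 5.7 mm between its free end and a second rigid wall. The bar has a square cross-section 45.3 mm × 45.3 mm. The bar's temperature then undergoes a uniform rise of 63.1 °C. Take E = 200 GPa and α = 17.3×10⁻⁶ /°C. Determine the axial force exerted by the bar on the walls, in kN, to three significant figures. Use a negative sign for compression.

Free thermal expansion αLΔT = 17.3e-6 · 8470 · 63.1 = 9.246 mm.
The walls engage after the gap closes; constrained expansion = 9.246 − 5.7 = 3.546 mm.
The walls impose strain ε = −(3.546)/8470 = -4.1867e-04; σ = Eε = 200000 · -4.1867e-04 = -83.73 MPa.
Wall reaction R = σ·A = -83.73·2052 = -171800 N = -171.8 kN.

-172 kN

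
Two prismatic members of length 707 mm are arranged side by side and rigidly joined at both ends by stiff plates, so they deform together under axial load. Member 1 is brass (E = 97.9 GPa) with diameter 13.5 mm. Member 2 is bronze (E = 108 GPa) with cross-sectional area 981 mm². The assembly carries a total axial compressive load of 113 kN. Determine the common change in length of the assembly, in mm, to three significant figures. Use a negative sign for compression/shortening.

A_1 = 143.1 mm².
Equal strain + equilibrium ⇒ each member carries load in proportion to AE: A₁E₁ = 14010000 N, A₂E₂ = 105900000 N, ΣAE = 120000000 N.
δ = PL/ΣAE = -113000·707/120000000 = -0.666 mm.

-0.666 mm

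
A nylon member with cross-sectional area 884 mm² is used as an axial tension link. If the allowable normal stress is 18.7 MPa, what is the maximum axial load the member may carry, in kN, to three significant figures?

P_max = σ_allow · A = 18.7 · 884 = 16530 N = 16.53 kN.

16.5 kN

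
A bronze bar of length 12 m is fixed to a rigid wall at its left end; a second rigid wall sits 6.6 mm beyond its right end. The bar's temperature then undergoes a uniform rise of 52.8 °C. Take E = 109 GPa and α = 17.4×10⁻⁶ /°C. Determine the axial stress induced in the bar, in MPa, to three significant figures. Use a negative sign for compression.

Free thermal expansion αLΔT = 17.4e-6 · 12000 · 52.8 = 11.02 mm.
The walls engage after the gap closes; constrained expansion = 11.02 − 6.6 = 4.425 mm.
The walls impose strain ε = −(4.425)/12000 = -3.6872e-04; σ = Eε = 109000 · -3.6872e-04 = -40.19 MPa.

-40.2 MPa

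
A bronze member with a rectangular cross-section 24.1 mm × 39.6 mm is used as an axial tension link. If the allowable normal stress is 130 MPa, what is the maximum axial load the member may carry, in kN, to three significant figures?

A = 954.4 mm².
P_max = σ_allow · A = 130 · 954.4 = 124100 N = 124.1 kN.

124 kN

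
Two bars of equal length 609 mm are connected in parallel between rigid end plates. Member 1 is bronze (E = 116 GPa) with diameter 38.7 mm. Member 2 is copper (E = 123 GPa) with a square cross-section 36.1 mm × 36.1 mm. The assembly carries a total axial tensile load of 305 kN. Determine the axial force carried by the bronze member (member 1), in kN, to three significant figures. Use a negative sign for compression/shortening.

140 kN

A_1 = 1176 mm².
A_2 = 1303 mm².
Equal strain + equilibrium ⇒ each member carries load in proportion to AE: A₁E₁ = 136400000 N, A₂E₂ = 160300000 N, ΣAE = 296700000 N.
F₁ = P·A₁E₁/ΣAE = 305000·136400000/296700000 = 140200 N.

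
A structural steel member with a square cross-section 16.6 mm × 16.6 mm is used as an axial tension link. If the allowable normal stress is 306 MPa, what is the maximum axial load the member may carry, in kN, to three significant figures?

84.3 kN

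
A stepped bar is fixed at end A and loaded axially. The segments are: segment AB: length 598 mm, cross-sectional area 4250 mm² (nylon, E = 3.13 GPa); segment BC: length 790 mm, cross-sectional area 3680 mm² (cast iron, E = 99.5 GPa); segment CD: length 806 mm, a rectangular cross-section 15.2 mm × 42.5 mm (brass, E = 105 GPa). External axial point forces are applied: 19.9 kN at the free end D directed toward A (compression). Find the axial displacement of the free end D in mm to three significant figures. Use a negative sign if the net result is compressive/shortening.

Internal axial forces (sectioning from the free end, tension +): N_CD = -19.9 kN, N_BC = -19.9 kN, N_AB = -19.9 kN.
A_CD = 646 mm².
δ_AB = -19900·598/(4250·3130) = -0.8946 mm
δ_BC = -19900·790/(3680·99500) = -0.04293 mm
δ_CD = -19900·806/(646·105000) = -0.2365 mm
δ = Σδ_i = -1.174 mm.

-1.17 mm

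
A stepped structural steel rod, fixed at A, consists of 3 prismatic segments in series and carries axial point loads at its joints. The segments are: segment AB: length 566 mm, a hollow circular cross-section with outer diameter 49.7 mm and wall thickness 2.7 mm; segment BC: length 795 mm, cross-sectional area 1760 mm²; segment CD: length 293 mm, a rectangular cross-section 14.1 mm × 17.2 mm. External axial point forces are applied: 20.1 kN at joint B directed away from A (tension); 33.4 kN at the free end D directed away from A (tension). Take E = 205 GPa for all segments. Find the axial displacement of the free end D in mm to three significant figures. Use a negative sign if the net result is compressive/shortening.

Internal axial forces (sectioning from the free end, tension +): N_CD = 33.4 kN, N_BC = 33.4 kN, N_AB = 53.5 kN.
A_AB = 398.7 mm².
A_CD = 242.5 mm².
δ_AB = 53500·566/(398.7·205000) = 0.3705 mm
δ_BC = 33400·795/(1760·205000) = 0.07359 mm
δ_CD = 33400·293/(242.5·205000) = 0.1968 mm
δ = Σδ_i = 0.6409 mm.

0.641 mm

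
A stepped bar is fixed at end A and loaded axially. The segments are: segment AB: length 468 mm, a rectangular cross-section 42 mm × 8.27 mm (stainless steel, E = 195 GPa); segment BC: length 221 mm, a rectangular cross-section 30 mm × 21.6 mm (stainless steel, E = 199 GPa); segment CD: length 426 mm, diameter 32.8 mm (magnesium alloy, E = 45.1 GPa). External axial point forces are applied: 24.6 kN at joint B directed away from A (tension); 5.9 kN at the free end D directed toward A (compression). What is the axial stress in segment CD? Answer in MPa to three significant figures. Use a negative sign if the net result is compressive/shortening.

Internal axial forces (sectioning from the free end, tension +): N_CD = -5.9 kN, N_BC = -5.9 kN, N_AB = 18.7 kN.
A_CD = 845 mm².
σ_CD = N_CD/A_CD = -5900/845 = -6.983 MPa.

-6.98 MPa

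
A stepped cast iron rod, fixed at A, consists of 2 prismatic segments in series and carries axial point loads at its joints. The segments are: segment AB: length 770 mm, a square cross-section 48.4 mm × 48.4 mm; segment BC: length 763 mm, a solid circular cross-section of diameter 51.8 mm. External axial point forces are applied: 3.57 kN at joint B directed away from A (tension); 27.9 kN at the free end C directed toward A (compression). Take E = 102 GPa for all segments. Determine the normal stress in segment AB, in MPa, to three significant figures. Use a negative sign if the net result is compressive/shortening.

-10.4 MPa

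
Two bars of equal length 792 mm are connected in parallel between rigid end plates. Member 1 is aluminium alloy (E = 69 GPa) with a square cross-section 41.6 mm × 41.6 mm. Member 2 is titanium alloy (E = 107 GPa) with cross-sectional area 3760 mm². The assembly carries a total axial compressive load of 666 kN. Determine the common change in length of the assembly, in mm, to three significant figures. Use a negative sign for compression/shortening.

A_1 = 1731 mm².
Equal strain + equilibrium ⇒ each member carries load in proportion to AE: A₁E₁ = 119400000 N, A₂E₂ = 402300000 N, ΣAE = 521700000 N.
δ = PL/ΣAE = -666000·792/521700000 = -1.011 mm.

-1.01 mm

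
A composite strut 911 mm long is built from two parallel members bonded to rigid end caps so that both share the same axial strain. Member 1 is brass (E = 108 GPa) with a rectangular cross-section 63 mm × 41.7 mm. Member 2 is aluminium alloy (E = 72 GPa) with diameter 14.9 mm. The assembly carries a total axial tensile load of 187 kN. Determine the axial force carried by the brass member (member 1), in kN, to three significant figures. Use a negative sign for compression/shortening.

A_1 = 2627 mm².
A_2 = 174.4 mm².
Equal strain + equilibrium ⇒ each member carries load in proportion to AE: A₁E₁ = 283700000 N, A₂E₂ = 12550000 N, ΣAE = 296300000 N.
F₁ = P·A₁E₁/ΣAE = 187000·283700000/296300000 = 179100 N.

179 kN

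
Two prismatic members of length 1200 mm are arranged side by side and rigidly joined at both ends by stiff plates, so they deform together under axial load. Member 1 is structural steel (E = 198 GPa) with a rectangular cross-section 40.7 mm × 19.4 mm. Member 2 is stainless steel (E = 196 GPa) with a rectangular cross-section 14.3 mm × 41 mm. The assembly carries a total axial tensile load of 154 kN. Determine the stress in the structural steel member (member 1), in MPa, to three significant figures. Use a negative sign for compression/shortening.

A_1 = 789.6 mm².
A_2 = 586.3 mm².
Equal strain + equilibrium ⇒ each member carries load in proportion to AE: A₁E₁ = 156300000 N, A₂E₂ = 114900000 N, ΣAE = 271300000 N.
σ₁ = P·E₁/ΣAE = 154000·198000/271300000 = 112.4 MPa.

112 MPa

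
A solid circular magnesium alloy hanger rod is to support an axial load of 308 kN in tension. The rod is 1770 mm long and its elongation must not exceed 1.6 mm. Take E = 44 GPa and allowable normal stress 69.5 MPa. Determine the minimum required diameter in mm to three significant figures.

99.3 mm

Required area A ≥ P/σ_allow = 308000/69.5 = 4432 mm².
For a solid circular section, d ≥ √(4A/π) = 75.12 mm.
Elongation limit: A ≥ PL/(Eδ_allow) = 308000·1770/(44000·1.6) = 7744 mm² ⇒ d ≥ 99.3 mm.
The elongation limit governs.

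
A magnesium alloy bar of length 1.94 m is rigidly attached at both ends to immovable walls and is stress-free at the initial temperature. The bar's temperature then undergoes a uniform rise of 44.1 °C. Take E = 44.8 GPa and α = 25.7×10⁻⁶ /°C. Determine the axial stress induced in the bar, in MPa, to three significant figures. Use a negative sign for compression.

Free thermal expansion αLΔT = 25.7e-6 · 1940 · 44.1 = 2.199 mm.
The walls impose strain ε = −(2.199)/1940 = -1.1334e-03; σ = Eε = 44800 · -1.1334e-03 = -50.77 MPa.

-50.8 MPa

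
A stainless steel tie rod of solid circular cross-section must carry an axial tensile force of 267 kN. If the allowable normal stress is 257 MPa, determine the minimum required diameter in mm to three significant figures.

Required area A ≥ P/σ_allow = 267000/257 = 1039 mm².
For a solid circular section, d ≥ √(4A/π) = 36.37 mm.

36.4 mm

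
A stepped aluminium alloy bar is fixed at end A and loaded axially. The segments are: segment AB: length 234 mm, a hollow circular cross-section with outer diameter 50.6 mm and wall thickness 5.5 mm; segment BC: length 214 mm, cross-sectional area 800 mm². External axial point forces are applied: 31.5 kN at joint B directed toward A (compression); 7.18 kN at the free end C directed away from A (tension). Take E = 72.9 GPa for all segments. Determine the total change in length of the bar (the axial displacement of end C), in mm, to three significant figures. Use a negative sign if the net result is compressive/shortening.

Internal axial forces (sectioning from the free end, tension +): N_BC = 7.18 kN, N_AB = -24.32 kN.
A_AB = 779.3 mm².
δ_AB = -24320·234/(779.3·72900) = -0.1002 mm
δ_BC = 7180·214/(800·72900) = 0.02635 mm
δ = Σδ_i = -0.07383 mm.

-0.0738 mm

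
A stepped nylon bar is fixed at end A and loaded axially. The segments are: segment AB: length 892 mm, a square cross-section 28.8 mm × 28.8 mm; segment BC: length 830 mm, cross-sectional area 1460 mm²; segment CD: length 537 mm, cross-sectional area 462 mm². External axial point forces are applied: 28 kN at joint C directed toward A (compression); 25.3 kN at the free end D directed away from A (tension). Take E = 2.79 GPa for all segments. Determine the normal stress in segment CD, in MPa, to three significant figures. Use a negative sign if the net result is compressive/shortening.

54.8 MPa

Internal axial forces (sectioning from the free end, tension +): N_CD = 25.3 kN, N_BC = -2.7 kN, N_AB = -2.7 kN.
σ_CD = N_CD/A_CD = 25300/462 = 54.76 MPa.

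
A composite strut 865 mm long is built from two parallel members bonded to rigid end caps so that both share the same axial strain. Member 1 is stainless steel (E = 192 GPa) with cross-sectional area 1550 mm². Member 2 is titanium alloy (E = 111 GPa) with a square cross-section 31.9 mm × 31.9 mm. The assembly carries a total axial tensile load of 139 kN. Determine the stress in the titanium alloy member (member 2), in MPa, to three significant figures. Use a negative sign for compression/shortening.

37.6 MPa

A_2 = 1018 mm².
Equal strain + equilibrium ⇒ each member carries load in proportion to AE: A₁E₁ = 297600000 N, A₂E₂ = 113000000 N, ΣAE = 410600000 N.
σ₂ = P·E₂/ΣAE = 139000·111000/410600000 = 37.58 MPa.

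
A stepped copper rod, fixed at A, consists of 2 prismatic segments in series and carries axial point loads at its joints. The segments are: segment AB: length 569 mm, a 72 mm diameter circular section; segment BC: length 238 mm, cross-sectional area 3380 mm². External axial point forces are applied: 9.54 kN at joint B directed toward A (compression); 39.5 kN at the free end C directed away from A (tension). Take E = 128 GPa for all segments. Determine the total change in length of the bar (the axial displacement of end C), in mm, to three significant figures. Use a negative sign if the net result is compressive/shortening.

Internal axial forces (sectioning from the free end, tension +): N_BC = 39.5 kN, N_AB = 29.96 kN.
A_AB = 4072 mm².
δ_AB = 29960·569/(4072·128000) = 0.03271 mm
δ_BC = 39500·238/(3380·128000) = 0.02173 mm
δ = Σδ_i = 0.05444 mm.

0.0544 mm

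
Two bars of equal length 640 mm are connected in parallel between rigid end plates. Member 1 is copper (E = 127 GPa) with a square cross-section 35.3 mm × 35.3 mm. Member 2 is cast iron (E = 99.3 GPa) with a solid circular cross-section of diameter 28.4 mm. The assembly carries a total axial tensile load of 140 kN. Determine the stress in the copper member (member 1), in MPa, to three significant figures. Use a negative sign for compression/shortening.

A_1 = 1246 mm².
A_2 = 633.5 mm².
Equal strain + equilibrium ⇒ each member carries load in proportion to AE: A₁E₁ = 158300000 N, A₂E₂ = 62900000 N, ΣAE = 221200000 N.
σ₁ = P·E₁/ΣAE = 140000·127000/221200000 = 80.4 MPa.

80.4 MPa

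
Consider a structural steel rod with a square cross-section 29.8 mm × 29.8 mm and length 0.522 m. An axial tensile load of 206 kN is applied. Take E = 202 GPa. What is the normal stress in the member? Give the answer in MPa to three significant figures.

A = 888 mm².
σ = N/A = 206000/888 = 232 MPa.

232 MPa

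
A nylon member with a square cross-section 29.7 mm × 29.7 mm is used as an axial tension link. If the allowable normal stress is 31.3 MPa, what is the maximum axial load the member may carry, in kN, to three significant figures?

A = 882.1 mm².
P_max = σ_allow · A = 31.3 · 882.1 = 27610 N = 27.61 kN.

27.6 kN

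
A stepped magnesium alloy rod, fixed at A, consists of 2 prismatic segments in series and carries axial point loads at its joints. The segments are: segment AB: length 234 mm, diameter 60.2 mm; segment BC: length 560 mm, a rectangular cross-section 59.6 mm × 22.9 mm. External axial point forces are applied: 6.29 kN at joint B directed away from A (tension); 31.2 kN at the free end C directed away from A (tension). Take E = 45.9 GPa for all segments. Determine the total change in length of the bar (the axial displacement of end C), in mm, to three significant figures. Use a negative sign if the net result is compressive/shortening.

0.346 mm

Internal axial forces (sectioning from the free end, tension +): N_BC = 31.2 kN, N_AB = 37.49 kN.
A_AB = 2846 mm².
A_BC = 1365 mm².
δ_AB = 37490·234/(2846·45900) = 0.06715 mm
δ_BC = 31200·560/(1365·45900) = 0.2789 mm
δ = Σδ_i = 0.346 mm.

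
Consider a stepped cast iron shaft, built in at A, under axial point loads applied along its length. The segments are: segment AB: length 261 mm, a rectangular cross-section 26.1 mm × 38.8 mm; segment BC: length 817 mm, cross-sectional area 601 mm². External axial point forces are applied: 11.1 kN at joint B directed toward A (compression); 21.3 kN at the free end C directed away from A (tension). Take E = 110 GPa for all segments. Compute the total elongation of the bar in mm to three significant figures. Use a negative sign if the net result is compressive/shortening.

Internal axial forces (sectioning from the free end, tension +): N_BC = 21.3 kN, N_AB = 10.2 kN.
A_AB = 1013 mm².
δ_AB = 10200·261/(1013·110000) = 0.0239 mm
δ_BC = 21300·817/(601·110000) = 0.2632 mm
δ = Σδ_i = 0.2871 mm.

0.287 mm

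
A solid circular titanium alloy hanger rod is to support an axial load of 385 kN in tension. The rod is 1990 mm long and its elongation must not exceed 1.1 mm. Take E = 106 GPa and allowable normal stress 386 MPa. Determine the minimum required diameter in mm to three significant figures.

91.5 mm

Required area A ≥ P/σ_allow = 385000/386 = 997.4 mm².
For a solid circular section, d ≥ √(4A/π) = 35.64 mm.
Elongation limit: A ≥ PL/(Eδ_allow) = 385000·1990/(106000·1.1) = 6571 mm² ⇒ d ≥ 91.47 mm.
The elongation limit governs.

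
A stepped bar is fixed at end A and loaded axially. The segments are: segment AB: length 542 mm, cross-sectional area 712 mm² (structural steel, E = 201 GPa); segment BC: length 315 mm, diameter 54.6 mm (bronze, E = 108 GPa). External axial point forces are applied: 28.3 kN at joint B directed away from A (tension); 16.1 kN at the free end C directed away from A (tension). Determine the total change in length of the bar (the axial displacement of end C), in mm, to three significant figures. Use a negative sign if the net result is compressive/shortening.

Internal axial forces (sectioning from the free end, tension +): N_BC = 16.1 kN, N_AB = 44.4 kN.
A_BC = 2341 mm².
δ_AB = 44400·542/(712·201000) = 0.1682 mm
δ_BC = 16100·315/(2341·108000) = 0.02006 mm
δ = Σδ_i = 0.1882 mm.

0.188 mm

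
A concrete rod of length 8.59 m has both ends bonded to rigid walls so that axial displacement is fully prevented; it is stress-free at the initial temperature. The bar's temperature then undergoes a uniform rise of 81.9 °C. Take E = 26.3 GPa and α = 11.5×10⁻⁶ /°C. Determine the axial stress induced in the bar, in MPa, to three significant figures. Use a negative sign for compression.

-24.8 MPa

Free thermal expansion αLΔT = 11.5e-6 · 8590 · 81.9 = 8.09 mm.
The walls impose strain ε = −(8.09)/8590 = -9.4185e-04; σ = Eε = 26300 · -9.4185e-04 = -24.77 MPa.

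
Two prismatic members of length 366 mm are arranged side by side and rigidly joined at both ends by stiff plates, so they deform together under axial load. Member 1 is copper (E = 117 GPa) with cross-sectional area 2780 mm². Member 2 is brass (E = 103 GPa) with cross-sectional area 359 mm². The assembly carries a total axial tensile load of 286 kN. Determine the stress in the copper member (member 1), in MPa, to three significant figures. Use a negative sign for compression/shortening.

92.4 MPa

Equal strain + equilibrium ⇒ each member carries load in proportion to AE: A₁E₁ = 325300000 N, A₂E₂ = 36980000 N, ΣAE = 362200000 N.
σ₁ = P·E₁/ΣAE = 286000·117000/362200000 = 92.38 MPa.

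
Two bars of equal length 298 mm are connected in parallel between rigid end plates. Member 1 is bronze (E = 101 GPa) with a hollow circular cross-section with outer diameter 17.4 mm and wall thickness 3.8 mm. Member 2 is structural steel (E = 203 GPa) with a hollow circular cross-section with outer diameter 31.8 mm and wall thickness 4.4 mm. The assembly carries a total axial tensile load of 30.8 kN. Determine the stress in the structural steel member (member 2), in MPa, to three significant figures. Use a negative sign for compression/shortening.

67.0 MPa

A_1 = 162.4 mm².
A_2 = 378.8 mm².
Equal strain + equilibrium ⇒ each member carries load in proportion to AE: A₁E₁ = 16400000 N, A₂E₂ = 76890000 N, ΣAE = 93280000 N.
σ₂ = P·E₂/ΣAE = 30800·203000/93280000 = 67.03 MPa.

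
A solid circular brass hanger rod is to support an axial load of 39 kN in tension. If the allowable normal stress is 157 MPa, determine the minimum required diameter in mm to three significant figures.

17.8 mm

Required area A ≥ P/σ_allow = 39000/157 = 248.4 mm².
For a solid circular section, d ≥ √(4A/π) = 17.78 mm.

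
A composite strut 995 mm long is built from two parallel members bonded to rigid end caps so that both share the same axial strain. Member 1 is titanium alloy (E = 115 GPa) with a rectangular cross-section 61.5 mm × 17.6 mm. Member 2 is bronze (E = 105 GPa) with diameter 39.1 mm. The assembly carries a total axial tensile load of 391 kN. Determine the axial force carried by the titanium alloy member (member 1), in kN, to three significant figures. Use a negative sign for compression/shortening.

A_1 = 1082 mm².
A_2 = 1201 mm².
Equal strain + equilibrium ⇒ each member carries load in proportion to AE: A₁E₁ = 124500000 N, A₂E₂ = 126100000 N, ΣAE = 250600000 N.
F₁ = P·A₁E₁/ΣAE = 391000·124500000/250600000 = 194300 N.

194 kN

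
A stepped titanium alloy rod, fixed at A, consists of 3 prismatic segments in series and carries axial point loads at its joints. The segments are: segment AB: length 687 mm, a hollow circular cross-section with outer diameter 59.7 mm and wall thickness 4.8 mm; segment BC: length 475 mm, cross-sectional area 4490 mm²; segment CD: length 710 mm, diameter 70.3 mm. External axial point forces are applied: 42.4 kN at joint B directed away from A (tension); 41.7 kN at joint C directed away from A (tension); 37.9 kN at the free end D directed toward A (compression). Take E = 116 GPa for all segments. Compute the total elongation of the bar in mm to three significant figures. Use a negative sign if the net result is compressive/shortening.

Internal axial forces (sectioning from the free end, tension +): N_CD = -37.9 kN, N_BC = 3.8 kN, N_AB = 46.2 kN.
A_AB = 827.9 mm².
A_CD = 3882 mm².
δ_AB = 46200·687/(827.9·116000) = 0.3305 mm
δ_BC = 3800·475/(4490·116000) = 0.003466 mm
δ_CD = -37900·710/(3882·116000) = -0.05976 mm
δ = Σδ_i = 0.2742 mm.

0.274 mm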